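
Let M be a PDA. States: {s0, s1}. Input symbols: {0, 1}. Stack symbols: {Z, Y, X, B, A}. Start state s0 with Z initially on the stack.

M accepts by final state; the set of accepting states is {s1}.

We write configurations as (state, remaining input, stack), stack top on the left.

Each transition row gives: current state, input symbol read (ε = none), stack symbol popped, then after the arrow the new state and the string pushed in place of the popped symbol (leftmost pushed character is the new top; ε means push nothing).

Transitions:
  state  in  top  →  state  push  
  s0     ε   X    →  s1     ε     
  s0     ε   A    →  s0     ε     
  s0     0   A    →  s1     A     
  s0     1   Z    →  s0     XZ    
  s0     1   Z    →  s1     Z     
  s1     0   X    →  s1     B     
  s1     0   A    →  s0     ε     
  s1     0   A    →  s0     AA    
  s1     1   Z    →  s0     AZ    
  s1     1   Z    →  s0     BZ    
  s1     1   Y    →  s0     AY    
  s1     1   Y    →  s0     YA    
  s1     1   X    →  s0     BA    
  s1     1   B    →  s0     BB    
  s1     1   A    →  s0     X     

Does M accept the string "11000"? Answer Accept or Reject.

One accepting computation: (s0, 11000, Z) ⊢ (s1, 1000, Z) ⊢ (s0, 000, AZ) ⊢ (s1, 00, AZ) ⊢ (s0, 0, AAZ) ⊢ (s1, ε, AAZ)
All input consumed and state s1 ∈ F.

Accept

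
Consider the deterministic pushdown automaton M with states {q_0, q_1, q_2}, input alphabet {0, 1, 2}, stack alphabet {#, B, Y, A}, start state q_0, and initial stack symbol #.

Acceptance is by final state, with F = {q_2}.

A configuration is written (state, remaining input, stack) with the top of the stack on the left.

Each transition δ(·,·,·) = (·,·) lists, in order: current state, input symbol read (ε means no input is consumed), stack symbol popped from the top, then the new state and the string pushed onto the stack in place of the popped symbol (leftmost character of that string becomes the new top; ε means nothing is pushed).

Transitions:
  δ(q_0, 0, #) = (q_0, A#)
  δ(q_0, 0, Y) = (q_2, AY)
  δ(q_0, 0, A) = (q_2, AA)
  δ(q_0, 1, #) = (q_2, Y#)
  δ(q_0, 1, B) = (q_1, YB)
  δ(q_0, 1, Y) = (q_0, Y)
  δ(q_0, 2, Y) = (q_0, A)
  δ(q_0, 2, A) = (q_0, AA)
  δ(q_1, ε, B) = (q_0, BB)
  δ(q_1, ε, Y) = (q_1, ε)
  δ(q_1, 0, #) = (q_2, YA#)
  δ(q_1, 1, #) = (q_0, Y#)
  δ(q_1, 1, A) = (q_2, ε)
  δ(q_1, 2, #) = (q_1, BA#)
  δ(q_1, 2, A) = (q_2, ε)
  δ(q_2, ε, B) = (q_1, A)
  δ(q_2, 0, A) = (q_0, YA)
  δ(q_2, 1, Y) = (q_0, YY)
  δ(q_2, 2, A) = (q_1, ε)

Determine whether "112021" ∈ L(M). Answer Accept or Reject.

(q_0, 112021, #) ⊢ (q_2, 12021, Y#) ⊢ (q_0, 2021, YY#) ⊢ (q_0, 021, AY#) ⊢ (q_2, 21, AAY#) ⊢ (q_1, 1, AY#) ⊢ (q_2, ε, Y#)
All input consumed; state q_2 ∈ F.

Accept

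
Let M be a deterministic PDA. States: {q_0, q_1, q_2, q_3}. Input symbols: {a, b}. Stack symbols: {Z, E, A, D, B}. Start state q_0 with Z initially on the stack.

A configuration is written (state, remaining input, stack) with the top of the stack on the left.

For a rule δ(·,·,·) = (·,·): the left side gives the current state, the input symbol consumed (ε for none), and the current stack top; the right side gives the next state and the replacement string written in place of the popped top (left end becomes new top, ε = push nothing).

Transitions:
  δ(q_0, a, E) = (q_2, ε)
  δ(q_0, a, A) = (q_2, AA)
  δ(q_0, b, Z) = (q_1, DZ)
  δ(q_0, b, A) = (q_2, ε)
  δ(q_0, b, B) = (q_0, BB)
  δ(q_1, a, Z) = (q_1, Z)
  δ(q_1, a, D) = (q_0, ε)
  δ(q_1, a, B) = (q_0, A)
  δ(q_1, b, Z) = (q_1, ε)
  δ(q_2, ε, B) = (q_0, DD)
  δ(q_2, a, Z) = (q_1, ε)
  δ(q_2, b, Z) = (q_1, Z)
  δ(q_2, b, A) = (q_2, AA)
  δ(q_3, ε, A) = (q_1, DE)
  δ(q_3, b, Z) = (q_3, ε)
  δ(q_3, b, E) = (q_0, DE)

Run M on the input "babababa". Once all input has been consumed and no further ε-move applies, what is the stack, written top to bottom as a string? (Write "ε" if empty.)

Z

(q_0, babababa, Z) ⊢ (q_1, abababa, DZ) ⊢ (q_0, bababa, Z) ⊢ (q_1, ababa, DZ) ⊢ (q_0, baba, Z) ⊢ (q_1, aba, DZ) ⊢ (q_0, ba, Z) ⊢ (q_1, a, DZ) ⊢ (q_0, ε, Z)
All input consumed in state q_0 with stack Z.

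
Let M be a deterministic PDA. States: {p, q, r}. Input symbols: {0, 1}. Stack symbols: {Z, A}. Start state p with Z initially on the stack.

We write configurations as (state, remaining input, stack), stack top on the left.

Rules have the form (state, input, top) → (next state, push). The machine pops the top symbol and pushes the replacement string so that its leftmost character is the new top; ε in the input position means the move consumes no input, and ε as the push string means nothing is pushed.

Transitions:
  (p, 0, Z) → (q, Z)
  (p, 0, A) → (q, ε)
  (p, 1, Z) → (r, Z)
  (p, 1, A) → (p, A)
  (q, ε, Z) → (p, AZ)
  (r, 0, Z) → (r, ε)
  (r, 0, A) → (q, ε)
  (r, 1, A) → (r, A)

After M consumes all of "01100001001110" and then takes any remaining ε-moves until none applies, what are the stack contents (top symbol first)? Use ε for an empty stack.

(p, 01100001001110, Z)
  read 0, top Z: go to q, push Z → (q, 1100001001110, Z)
  ε-move, top Z: go to p, push AZ → (p, 1100001001110, AZ)
  read 1, top A: go to p, push A → (p, 100001001110, AZ)
  read 1, top A: go to p, push A → (p, 00001001110, AZ)
  read 0, top A: go to q, push ε → (q, 0001001110, Z)
  ε-move, top Z: go to p, push AZ → (p, 0001001110, AZ)
  read 0, top A: go to q, push ε → (q, 001001110, Z)
  ε-move, top Z: go to p, push AZ → (p, 001001110, AZ)
  read 0, top A: go to q, push ε → (q, 01001110, Z)
  ε-move, top Z: go to p, push AZ → (p, 01001110, AZ)
  read 0, top A: go to q, push ε → (q, 1001110, Z)
  ε-move, top Z: go to p, push AZ → (p, 1001110, AZ)
  read 1, top A: go to p, push A → (p, 001110, AZ)
  read 0, top A: go to q, push ε → (q, 01110, Z)
  ε-move, top Z: go to p, push AZ → (p, 01110, AZ)
  read 0, top A: go to q, push ε → (q, 1110, Z)
  ε-move, top Z: go to p, push AZ → (p, 1110, AZ)
  read 1, top A: go to p, push A → (p, 110, AZ)
  read 1, top A: go to p, push A → (p, 10, AZ)
  read 1, top A: go to p, push A → (p, 0, AZ)
  read 0, top A: go to q, push ε → (q, ε, Z)
  ε-move, top Z: go to p, push AZ → (p, ε, AZ)
All input consumed in state p with stack AZ.

AZ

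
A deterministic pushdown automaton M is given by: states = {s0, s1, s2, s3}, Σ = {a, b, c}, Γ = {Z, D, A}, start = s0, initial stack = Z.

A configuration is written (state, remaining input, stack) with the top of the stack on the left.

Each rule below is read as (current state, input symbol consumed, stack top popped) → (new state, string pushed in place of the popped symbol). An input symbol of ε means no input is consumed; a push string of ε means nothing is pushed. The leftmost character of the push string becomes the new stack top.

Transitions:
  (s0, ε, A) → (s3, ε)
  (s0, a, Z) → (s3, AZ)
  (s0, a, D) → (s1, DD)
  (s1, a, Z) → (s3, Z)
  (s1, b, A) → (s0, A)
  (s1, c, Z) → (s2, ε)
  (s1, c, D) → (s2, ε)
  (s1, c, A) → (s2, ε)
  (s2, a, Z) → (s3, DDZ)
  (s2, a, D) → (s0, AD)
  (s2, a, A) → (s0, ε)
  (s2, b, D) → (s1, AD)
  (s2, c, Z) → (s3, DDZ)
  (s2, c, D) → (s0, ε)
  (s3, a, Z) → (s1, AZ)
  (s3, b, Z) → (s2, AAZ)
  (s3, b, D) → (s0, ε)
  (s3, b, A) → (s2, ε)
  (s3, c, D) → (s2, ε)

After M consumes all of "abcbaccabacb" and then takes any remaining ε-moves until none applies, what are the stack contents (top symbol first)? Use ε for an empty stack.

ADZ

(s0, abcbaccabacb, Z)
  read a, top Z: go to s3, push AZ → (s3, bcbaccabacb, AZ)
  read b, top A: go to s2, push ε → (s2, cbaccabacb, Z)
  read c, top Z: go to s3, push DDZ → (s3, baccabacb, DDZ)
  read b, top D: go to s0, push ε → (s0, accabacb, DZ)
  read a, top D: go to s1, push DD → (s1, ccabacb, DDZ)
  read c, top D: go to s2, push ε → (s2, cabacb, DZ)
  read c, top D: go to s0, push ε → (s0, abacb, Z)
  read a, top Z: go to s3, push AZ → (s3, bacb, AZ)
  read b, top A: go to s2, push ε → (s2, acb, Z)
  read a, top Z: go to s3, push DDZ → (s3, cb, DDZ)
  read c, top D: go to s2, push ε → (s2, b, DZ)
  read b, top D: go to s1, push AD → (s1, ε, ADZ)
All input consumed in state s1 with stack ADZ.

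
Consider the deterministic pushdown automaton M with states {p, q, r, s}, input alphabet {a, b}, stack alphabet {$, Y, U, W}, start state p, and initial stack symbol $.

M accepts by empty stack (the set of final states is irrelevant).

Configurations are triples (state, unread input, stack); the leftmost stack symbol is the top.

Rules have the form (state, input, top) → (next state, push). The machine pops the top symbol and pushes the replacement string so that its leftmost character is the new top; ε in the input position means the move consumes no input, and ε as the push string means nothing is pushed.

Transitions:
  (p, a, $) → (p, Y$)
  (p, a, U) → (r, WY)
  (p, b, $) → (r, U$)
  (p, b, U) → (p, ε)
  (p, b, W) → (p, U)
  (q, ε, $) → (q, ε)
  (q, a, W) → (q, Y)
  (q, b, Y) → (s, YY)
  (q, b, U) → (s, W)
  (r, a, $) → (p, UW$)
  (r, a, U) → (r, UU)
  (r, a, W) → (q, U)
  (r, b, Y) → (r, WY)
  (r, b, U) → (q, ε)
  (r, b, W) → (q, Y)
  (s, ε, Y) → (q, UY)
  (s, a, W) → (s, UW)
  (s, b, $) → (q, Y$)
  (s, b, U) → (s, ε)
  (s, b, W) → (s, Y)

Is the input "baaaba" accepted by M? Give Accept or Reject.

(p, baaaba, $)
  read b, top $: go to r, push U$ → (r, aaaba, U$)
  read a, top U: go to r, push UU → (r, aaba, UU$)
  read a, top U: go to r, push UU → (r, aba, UUU$)
  read a, top U: go to r, push UU → (r, ba, UUUU$)
  read b, top U: go to q, push ε → (q, a, UUU$)
No transition applies at (q, a, UUU$); input not fully consumed.

Reject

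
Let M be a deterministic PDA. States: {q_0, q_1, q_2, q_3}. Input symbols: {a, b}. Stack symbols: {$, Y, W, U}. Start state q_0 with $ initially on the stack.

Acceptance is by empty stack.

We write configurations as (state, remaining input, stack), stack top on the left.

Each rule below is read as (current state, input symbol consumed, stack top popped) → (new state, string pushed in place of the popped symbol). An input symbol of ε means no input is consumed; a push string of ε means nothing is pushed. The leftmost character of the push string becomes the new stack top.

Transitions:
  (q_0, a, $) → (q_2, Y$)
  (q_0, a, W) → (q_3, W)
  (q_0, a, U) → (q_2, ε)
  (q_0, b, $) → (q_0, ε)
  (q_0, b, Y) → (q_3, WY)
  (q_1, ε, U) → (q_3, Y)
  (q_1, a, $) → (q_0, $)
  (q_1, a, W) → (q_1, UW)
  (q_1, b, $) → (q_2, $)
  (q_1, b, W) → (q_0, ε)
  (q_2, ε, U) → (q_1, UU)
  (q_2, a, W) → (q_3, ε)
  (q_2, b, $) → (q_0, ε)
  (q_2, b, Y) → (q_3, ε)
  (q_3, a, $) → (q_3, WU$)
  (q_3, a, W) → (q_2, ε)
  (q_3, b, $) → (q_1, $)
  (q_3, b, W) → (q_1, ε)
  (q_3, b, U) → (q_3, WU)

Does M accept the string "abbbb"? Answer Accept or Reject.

(q_0, abbbb, $)
  read a, top $: go to q_2, push Y$ → (q_2, bbbb, Y$)
  read b, top Y: go to q_3, push ε → (q_3, bbb, $)
  read b, top $: go to q_1, push $ → (q_1, bb, $)
  read b, top $: go to q_2, push $ → (q_2, b, $)
  read b, top $: go to q_0, push ε → (q_0, ε, ε)
All input consumed and the stack is empty.

Accept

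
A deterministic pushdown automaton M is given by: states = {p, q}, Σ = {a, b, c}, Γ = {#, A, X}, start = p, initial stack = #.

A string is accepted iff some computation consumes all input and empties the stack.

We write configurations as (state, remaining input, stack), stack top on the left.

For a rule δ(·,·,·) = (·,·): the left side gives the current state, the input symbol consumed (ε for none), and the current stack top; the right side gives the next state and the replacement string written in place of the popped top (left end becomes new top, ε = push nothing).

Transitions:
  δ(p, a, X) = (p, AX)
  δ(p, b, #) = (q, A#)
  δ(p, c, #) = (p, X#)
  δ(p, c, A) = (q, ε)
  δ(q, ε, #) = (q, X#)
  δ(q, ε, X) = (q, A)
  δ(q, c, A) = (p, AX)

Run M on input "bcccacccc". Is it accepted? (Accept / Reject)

(p, bcccacccc, #)
  read b, top #: go to q, push A# → (q, cccacccc, A#)
  read c, top A: go to p, push AX → (p, ccacccc, AX#)
  read c, top A: go to q, push ε → (q, cacccc, X#)
  ε-move, top X: go to q, push A → (q, cacccc, A#)
  read c, top A: go to p, push AX → (p, acccc, AX#)
No transition applies at (p, acccc, AX#); input not fully consumed.

Reject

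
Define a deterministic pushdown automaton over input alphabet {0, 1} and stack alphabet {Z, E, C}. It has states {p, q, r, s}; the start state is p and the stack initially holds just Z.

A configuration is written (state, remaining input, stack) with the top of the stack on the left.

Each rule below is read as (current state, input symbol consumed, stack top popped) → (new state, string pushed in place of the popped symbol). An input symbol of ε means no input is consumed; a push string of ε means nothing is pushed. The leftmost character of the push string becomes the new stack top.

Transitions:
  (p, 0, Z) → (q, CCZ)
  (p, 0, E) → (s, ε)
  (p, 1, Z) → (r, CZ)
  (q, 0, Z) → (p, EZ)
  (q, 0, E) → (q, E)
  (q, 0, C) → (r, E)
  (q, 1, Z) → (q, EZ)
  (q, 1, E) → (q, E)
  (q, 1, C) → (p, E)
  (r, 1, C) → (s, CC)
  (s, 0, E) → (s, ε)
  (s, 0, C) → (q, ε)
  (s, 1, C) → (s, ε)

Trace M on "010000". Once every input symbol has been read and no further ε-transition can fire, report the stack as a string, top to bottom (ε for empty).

Z

(p, 010000, Z) ⊢ (q, 10000, CCZ) ⊢ (p, 0000, ECZ) ⊢ (s, 000, CZ) ⊢ (q, 00, Z) ⊢ (p, 0, EZ) ⊢ (s, ε, Z)
All input consumed in state s with stack Z.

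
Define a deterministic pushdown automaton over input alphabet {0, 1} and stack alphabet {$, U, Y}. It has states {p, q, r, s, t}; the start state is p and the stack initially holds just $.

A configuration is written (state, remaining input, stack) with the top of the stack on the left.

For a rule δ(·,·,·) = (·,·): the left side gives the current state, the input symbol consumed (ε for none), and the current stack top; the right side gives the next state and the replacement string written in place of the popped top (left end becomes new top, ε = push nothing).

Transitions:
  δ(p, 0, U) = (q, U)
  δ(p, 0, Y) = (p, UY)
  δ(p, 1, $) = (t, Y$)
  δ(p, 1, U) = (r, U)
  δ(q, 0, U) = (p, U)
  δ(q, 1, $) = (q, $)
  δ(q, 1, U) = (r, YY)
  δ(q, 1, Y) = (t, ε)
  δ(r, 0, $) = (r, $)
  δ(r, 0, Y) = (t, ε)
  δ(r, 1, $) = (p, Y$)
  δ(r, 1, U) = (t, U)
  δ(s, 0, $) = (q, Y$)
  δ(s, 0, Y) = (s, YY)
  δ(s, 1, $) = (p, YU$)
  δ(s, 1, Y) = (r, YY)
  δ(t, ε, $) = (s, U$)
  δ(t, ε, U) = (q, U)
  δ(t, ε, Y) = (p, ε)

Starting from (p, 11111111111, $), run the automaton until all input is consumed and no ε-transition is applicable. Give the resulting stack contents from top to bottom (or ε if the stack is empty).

$

(p, 11111111111, $)
  read 1, top $: go to t, push Y$ → (t, 1111111111, Y$)
  ε-move, top Y: go to p, push ε → (p, 1111111111, $)
  read 1, top $: go to t, push Y$ → (t, 111111111, Y$)
  ε-move, top Y: go to p, push ε → (p, 111111111, $)
  read 1, top $: go to t, push Y$ → (t, 11111111, Y$)
  ε-move, top Y: go to p, push ε → (p, 11111111, $)
  read 1, top $: go to t, push Y$ → (t, 1111111, Y$)
  ε-move, top Y: go to p, push ε → (p, 1111111, $)
  read 1, top $: go to t, push Y$ → (t, 111111, Y$)
  ε-move, top Y: go to p, push ε → (p, 111111, $)
  read 1, top $: go to t, push Y$ → (t, 11111, Y$)
  ε-move, top Y: go to p, push ε → (p, 11111, $)
  read 1, top $: go to t, push Y$ → (t, 1111, Y$)
  ε-move, top Y: go to p, push ε → (p, 1111, $)
  read 1, top $: go to t, push Y$ → (t, 111, Y$)
  ε-move, top Y: go to p, push ε → (p, 111, $)
  read 1, top $: go to t, push Y$ → (t, 11, Y$)
  ε-move, top Y: go to p, push ε → (p, 11, $)
  read 1, top $: go to t, push Y$ → (t, 1, Y$)
  ε-move, top Y: go to p, push ε → (p, 1, $)
  read 1, top $: go to t, push Y$ → (t, ε, Y$)
  ε-move, top Y: go to p, push ε → (p, ε, $)
All input consumed in state p with stack $.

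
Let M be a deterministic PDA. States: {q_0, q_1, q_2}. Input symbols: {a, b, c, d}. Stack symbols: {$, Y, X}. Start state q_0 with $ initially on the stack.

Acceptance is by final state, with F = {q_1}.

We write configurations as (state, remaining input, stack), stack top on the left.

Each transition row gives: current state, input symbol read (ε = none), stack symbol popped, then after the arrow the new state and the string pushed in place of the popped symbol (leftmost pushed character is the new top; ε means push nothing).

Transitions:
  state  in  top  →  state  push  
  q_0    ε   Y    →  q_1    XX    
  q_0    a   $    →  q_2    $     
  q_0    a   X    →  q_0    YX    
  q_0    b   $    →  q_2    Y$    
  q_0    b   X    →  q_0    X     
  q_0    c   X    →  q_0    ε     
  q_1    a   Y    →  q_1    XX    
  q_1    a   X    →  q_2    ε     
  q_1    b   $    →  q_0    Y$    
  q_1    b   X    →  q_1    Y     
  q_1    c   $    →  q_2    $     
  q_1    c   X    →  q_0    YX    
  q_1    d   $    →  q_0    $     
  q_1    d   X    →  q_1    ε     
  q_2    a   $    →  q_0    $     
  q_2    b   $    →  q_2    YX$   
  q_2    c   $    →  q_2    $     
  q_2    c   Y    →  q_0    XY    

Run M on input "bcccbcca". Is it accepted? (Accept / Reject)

Reject

(q_0, bcccbcca, $)
  read b, top $: go to q_2, push Y$ → (q_2, cccbcca, Y$)
  read c, top Y: go to q_0, push XY → (q_0, ccbcca, XY$)
  read c, top X: go to q_0, push ε → (q_0, cbcca, Y$)
  ε-move, top Y: go to q_1, push XX → (q_1, cbcca, XX$)
  read c, top X: go to q_0, push YX → (q_0, bcca, YXX$)
  ε-move, top Y: go to q_1, push XX → (q_1, bcca, XXXX$)
  read b, top X: go to q_1, push Y → (q_1, cca, YXXX$)
No transition applies at (q_1, cca, YXXX$); input not fully consumed.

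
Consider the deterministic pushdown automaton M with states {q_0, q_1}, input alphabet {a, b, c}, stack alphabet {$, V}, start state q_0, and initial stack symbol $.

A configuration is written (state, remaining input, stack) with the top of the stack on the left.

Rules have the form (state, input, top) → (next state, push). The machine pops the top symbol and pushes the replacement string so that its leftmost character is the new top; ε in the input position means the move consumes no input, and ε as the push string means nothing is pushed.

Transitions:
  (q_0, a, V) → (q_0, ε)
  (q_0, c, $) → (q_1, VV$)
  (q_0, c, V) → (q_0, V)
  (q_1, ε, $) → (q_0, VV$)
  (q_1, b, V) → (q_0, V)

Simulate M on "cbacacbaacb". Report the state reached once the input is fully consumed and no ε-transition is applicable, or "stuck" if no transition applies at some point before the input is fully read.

(q_0, cbacacbaacb, $)
  read c, top $: go to q_1, push VV$ → (q_1, bacacbaacb, VV$)
  read b, top V: go to q_0, push V → (q_0, acacbaacb, VV$)
  read a, top V: go to q_0, push ε → (q_0, cacbaacb, V$)
  read c, top V: go to q_0, push V → (q_0, acbaacb, V$)
  read a, top V: go to q_0, push ε → (q_0, cbaacb, $)
  read c, top $: go to q_1, push VV$ → (q_1, baacb, VV$)
  read b, top V: go to q_0, push V → (q_0, aacb, VV$)
  read a, top V: go to q_0, push ε → (q_0, acb, V$)
  read a, top V: go to q_0, push ε → (q_0, cb, $)
  read c, top $: go to q_1, push VV$ → (q_1, b, VV$)
  read b, top V: go to q_0, push V → (q_0, ε, VV$)
All input consumed; M is in state q_0.

q_0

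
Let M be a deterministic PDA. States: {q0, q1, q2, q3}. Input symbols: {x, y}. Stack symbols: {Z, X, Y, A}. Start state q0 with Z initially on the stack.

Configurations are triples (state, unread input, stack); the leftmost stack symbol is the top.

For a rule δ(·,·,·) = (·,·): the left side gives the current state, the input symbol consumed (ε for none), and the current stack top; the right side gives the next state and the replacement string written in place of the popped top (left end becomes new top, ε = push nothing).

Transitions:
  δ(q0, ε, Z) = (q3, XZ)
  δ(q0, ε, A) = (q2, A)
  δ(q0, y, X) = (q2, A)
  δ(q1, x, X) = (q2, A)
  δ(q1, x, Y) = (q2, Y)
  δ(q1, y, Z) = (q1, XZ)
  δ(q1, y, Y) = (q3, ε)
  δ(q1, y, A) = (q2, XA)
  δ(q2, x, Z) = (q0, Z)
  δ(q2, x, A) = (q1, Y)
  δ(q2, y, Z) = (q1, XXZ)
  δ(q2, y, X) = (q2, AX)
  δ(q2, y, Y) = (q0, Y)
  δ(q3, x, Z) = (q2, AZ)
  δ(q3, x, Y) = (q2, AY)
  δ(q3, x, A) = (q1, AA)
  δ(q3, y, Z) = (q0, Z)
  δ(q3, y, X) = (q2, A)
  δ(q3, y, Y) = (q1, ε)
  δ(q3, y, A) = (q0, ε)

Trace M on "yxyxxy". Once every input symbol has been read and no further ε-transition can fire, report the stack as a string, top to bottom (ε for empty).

(q0, yxyxxy, Z)
  ε-move, top Z: go to q3, push XZ → (q3, yxyxxy, XZ)
  read y, top X: go to q2, push A → (q2, xyxxy, AZ)
  read x, top A: go to q1, push Y → (q1, yxxy, YZ)
  read y, top Y: go to q3, push ε → (q3, xxy, Z)
  read x, top Z: go to q2, push AZ → (q2, xy, AZ)
  read x, top A: go to q1, push Y → (q1, y, YZ)
  read y, top Y: go to q3, push ε → (q3, ε, Z)
All input consumed in state q3 with stack Z.

Z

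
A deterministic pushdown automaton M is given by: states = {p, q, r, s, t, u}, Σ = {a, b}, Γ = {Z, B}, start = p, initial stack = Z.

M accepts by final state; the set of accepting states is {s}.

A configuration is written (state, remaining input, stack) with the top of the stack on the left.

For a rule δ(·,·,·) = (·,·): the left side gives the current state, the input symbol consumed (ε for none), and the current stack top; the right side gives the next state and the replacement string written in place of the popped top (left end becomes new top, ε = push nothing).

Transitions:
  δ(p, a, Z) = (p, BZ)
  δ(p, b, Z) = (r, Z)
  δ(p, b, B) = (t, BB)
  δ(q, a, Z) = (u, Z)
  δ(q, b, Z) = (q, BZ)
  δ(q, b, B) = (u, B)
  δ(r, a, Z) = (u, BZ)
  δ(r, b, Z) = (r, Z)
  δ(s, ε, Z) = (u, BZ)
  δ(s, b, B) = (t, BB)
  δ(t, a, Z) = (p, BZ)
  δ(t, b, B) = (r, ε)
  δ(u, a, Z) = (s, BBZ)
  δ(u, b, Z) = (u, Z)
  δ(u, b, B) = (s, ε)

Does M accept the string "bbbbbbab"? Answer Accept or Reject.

Accept

(p, bbbbbbab, Z)
  read b, top Z: go to r, push Z → (r, bbbbbab, Z)
  read b, top Z: go to r, push Z → (r, bbbbab, Z)
  read b, top Z: go to r, push Z → (r, bbbab, Z)
  read b, top Z: go to r, push Z → (r, bbab, Z)
  read b, top Z: go to r, push Z → (r, bab, Z)
  read b, top Z: go to r, push Z → (r, ab, Z)
  read a, top Z: go to u, push BZ → (u, b, BZ)
  read b, top B: go to s, push ε → (s, ε, Z)
All input consumed; state s ∈ F.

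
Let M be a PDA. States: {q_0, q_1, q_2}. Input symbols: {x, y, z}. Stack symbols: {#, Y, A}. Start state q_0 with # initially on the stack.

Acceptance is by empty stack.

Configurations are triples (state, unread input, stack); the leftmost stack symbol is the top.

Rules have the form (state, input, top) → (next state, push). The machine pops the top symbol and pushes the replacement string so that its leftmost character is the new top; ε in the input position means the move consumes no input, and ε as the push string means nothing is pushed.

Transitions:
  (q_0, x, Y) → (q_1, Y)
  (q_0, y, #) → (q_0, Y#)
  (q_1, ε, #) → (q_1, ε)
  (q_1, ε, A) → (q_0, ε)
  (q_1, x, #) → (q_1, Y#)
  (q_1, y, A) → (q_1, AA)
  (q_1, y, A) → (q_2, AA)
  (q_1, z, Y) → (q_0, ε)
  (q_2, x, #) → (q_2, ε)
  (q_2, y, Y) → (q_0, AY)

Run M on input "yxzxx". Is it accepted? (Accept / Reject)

No computation consumes all input and empties the stack.

Reject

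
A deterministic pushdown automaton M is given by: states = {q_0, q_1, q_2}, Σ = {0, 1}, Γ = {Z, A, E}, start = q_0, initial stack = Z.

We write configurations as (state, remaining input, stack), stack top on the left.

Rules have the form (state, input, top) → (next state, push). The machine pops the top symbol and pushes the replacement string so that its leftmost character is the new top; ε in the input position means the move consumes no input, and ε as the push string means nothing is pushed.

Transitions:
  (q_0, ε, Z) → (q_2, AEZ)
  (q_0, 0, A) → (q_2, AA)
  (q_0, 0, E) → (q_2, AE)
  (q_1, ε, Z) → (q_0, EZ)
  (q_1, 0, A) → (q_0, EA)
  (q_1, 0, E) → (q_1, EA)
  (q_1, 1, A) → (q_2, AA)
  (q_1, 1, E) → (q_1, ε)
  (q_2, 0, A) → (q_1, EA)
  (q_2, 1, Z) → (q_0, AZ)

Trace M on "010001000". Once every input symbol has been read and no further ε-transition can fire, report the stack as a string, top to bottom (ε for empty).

(q_0, 010001000, Z)
  ε-move, top Z: go to q_2, push AEZ → (q_2, 010001000, AEZ)
  read 0, top A: go to q_1, push EA → (q_1, 10001000, EAEZ)
  read 1, top E: go to q_1, push ε → (q_1, 0001000, AEZ)
  read 0, top A: go to q_0, push EA → (q_0, 001000, EAEZ)
  read 0, top E: go to q_2, push AE → (q_2, 01000, AEAEZ)
  read 0, top A: go to q_1, push EA → (q_1, 1000, EAEAEZ)
  read 1, top E: go to q_1, push ε → (q_1, 000, AEAEZ)
  read 0, top A: go to q_0, push EA → (q_0, 00, EAEAEZ)
  read 0, top E: go to q_2, push AE → (q_2, 0, AEAEAEZ)
  read 0, top A: go to q_1, push EA → (q_1, ε, EAEAEAEZ)
All input consumed in state q_1 with stack EAEAEAEZ.

EAEAEAEZ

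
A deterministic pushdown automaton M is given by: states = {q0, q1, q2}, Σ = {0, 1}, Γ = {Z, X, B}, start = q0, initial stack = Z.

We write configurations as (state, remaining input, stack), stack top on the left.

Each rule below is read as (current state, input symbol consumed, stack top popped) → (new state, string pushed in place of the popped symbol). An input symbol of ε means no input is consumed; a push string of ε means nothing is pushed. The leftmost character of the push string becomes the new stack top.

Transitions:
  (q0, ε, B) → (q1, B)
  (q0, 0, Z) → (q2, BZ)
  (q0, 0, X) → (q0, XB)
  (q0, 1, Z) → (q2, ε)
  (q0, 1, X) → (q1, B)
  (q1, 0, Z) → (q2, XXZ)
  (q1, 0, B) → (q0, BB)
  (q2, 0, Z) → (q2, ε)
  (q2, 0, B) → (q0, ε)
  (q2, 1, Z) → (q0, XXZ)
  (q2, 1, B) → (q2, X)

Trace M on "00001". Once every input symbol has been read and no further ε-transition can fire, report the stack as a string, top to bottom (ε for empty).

(q0, 00001, Z)
  read 0, top Z: go to q2, push BZ → (q2, 0001, BZ)
  read 0, top B: go to q0, push ε → (q0, 001, Z)
  read 0, top Z: go to q2, push BZ → (q2, 01, BZ)
  read 0, top B: go to q0, push ε → (q0, 1, Z)
  read 1, top Z: go to q2, push ε → (q2, ε, ε)
All input consumed in state q2 with stack ε.

ε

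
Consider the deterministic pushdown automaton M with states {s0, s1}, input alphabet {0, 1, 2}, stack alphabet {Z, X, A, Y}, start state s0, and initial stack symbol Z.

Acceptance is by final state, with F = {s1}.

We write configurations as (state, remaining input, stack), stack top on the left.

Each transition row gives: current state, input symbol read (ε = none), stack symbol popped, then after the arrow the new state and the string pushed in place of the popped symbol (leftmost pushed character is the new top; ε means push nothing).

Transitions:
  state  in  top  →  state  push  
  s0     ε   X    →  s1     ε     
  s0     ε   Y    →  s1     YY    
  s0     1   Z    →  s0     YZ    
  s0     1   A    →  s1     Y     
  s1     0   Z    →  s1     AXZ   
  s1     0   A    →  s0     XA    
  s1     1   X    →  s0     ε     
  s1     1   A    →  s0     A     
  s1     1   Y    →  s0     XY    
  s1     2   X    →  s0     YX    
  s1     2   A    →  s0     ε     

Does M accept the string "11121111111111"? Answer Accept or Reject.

Reject

(s0, 11121111111111, Z)
  read 1, top Z: go to s0, push YZ → (s0, 1121111111111, YZ)
  ε-move, top Y: go to s1, push YY → (s1, 1121111111111, YYZ)
  read 1, top Y: go to s0, push XY → (s0, 121111111111, XYYZ)
  ε-move, top X: go to s1, push ε → (s1, 121111111111, YYZ)
  read 1, top Y: go to s0, push XY → (s0, 21111111111, XYYZ)
  ε-move, top X: go to s1, push ε → (s1, 21111111111, YYZ)
No transition applies at (s1, 21111111111, YYZ); input not fully consumed.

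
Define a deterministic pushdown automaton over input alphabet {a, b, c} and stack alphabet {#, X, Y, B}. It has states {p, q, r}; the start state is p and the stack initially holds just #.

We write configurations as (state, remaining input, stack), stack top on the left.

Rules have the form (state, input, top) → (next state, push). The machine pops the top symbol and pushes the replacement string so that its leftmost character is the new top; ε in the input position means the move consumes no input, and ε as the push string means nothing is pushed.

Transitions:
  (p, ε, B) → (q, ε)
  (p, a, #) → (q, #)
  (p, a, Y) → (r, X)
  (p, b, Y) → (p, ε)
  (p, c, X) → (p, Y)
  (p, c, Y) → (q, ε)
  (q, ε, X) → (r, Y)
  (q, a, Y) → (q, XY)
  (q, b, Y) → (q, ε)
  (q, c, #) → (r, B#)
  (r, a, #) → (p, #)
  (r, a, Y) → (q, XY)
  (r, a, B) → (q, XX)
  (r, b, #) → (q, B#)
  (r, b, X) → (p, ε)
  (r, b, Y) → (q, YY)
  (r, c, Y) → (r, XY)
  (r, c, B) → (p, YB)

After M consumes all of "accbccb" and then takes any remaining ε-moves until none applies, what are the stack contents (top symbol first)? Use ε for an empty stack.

#

(p, accbccb, #) ⊢ (q, ccbccb, #) ⊢ (r, cbccb, B#) ⊢ (p, bccb, YB#) ⊢ (p, ccb, B#) ⊢ (q, ccb, #) ⊢ (r, cb, B#) ⊢ (p, b, YB#) ⊢ (p, ε, B#) ⊢ (q, ε, #)
All input consumed in state q with stack #.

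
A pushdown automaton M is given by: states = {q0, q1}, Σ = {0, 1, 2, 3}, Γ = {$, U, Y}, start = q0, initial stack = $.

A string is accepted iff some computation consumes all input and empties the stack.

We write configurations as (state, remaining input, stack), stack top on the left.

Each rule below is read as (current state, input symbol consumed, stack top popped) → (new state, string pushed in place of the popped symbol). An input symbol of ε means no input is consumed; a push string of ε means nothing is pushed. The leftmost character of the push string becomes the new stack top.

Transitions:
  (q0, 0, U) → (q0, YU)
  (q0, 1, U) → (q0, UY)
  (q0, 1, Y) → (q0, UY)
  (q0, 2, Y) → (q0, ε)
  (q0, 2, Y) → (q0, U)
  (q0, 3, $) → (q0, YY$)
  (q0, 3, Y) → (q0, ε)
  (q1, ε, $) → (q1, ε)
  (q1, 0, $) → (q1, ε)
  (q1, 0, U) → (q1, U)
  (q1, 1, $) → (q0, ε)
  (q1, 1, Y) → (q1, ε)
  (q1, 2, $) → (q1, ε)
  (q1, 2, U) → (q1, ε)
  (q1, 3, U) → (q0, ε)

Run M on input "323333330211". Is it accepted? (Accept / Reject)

Reject

No computation consumes all input and empties the stack.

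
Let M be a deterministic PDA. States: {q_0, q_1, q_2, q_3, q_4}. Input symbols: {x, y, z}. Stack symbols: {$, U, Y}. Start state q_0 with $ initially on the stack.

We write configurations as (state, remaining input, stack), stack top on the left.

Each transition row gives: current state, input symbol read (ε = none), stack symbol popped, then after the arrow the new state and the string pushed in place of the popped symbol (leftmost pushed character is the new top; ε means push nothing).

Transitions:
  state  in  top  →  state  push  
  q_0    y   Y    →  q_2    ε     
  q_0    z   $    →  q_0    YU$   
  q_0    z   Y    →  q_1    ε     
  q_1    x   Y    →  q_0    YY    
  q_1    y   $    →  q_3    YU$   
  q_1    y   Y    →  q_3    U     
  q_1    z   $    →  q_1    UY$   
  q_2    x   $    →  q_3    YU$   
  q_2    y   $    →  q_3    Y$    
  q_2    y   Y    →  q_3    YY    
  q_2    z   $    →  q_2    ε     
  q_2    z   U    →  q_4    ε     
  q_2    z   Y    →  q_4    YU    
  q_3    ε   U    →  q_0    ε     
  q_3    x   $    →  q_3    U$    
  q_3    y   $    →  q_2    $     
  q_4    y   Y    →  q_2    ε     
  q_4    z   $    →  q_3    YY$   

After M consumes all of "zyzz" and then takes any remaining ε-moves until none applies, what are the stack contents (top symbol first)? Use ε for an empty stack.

YY$

(q_0, zyzz, $)
  read z, top $: go to q_0, push YU$ → (q_0, yzz, YU$)
  read y, top Y: go to q_2, push ε → (q_2, zz, U$)
  read z, top U: go to q_4, push ε → (q_4, z, $)
  read z, top $: go to q_3, push YY$ → (q_3, ε, YY$)
All input consumed in state q_3 with stack YY$.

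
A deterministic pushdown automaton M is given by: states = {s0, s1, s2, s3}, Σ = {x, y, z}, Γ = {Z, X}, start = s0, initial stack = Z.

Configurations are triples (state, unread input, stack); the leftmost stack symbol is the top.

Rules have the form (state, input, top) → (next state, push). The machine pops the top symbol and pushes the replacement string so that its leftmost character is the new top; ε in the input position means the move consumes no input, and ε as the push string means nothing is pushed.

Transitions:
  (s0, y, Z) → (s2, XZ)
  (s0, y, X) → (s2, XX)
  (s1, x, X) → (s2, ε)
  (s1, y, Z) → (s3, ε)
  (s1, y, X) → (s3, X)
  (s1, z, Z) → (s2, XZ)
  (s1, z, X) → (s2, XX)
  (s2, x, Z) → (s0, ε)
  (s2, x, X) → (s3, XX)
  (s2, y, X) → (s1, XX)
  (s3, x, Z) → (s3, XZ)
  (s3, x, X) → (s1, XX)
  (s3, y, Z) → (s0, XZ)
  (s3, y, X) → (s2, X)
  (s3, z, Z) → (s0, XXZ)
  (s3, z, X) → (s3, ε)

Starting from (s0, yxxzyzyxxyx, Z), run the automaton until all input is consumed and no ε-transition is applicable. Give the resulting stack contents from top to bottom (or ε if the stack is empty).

(s0, yxxzyzyxxyx, Z) ⊢ (s2, xxzyzyxxyx, XZ) ⊢ (s3, xzyzyxxyx, XXZ) ⊢ (s1, zyzyxxyx, XXXZ) ⊢ (s2, yzyxxyx, XXXXZ) ⊢ (s1, zyxxyx, XXXXXZ) ⊢ (s2, yxxyx, XXXXXXZ) ⊢ (s1, xxyx, XXXXXXXZ) ⊢ (s2, xyx, XXXXXXZ) ⊢ (s3, yx, XXXXXXXZ) ⊢ (s2, x, XXXXXXXZ) ⊢ (s3, ε, XXXXXXXXZ)
All input consumed in state s3 with stack XXXXXXXXZ.

XXXXXXXXZ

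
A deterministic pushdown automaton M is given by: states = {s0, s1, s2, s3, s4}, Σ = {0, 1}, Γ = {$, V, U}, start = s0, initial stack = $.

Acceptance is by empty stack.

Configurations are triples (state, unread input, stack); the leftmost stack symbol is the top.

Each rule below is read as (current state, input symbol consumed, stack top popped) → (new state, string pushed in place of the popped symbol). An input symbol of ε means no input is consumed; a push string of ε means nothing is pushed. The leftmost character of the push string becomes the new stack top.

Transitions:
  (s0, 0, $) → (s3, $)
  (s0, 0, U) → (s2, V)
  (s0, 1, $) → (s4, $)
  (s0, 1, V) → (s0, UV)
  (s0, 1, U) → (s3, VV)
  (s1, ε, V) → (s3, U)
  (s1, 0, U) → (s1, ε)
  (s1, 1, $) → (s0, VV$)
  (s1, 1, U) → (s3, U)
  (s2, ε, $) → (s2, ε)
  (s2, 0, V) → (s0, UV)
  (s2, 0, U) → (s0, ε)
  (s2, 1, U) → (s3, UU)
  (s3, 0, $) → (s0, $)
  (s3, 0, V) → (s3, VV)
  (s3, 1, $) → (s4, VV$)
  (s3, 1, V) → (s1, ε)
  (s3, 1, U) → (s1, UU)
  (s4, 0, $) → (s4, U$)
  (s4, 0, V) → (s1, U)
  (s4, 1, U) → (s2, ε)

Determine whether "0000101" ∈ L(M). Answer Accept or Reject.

Accept

(s0, 0000101, $)
  read 0, top $: go to s3, push $ → (s3, 000101, $)
  read 0, top $: go to s0, push $ → (s0, 00101, $)
  read 0, top $: go to s3, push $ → (s3, 0101, $)
  read 0, top $: go to s0, push $ → (s0, 101, $)
  read 1, top $: go to s4, push $ → (s4, 01, $)
  read 0, top $: go to s4, push U$ → (s4, 1, U$)
  read 1, top U: go to s2, push ε → (s2, ε, $)
  ε-move, top $: go to s2, push ε → (s2, ε, ε)
All input consumed and the stack is empty.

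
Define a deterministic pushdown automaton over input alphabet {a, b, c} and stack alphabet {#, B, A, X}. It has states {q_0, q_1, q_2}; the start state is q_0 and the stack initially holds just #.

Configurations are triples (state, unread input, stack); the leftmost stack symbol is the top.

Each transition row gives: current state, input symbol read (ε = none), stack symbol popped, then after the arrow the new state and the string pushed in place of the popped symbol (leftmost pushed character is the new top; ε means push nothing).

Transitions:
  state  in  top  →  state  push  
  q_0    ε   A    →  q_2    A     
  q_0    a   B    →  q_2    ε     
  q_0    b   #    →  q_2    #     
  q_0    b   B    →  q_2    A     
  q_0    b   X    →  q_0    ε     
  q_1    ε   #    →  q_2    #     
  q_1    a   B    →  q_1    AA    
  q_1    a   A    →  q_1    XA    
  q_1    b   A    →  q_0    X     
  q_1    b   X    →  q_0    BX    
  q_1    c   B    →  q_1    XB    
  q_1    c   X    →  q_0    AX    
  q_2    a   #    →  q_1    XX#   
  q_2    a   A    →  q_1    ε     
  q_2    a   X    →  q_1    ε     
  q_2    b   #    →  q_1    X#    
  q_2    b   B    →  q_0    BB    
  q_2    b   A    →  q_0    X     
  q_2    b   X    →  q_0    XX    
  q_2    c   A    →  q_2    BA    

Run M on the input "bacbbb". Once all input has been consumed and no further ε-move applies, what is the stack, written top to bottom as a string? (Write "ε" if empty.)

(q_0, bacbbb, #)
  read b, top #: go to q_2, push # → (q_2, acbbb, #)
  read a, top #: go to q_1, push XX# → (q_1, cbbb, XX#)
  read c, top X: go to q_0, push AX → (q_0, bbb, AXX#)
  ε-move, top A: go to q_2, push A → (q_2, bbb, AXX#)
  read b, top A: go to q_0, push X → (q_0, bb, XXX#)
  read b, top X: go to q_0, push ε → (q_0, b, XX#)
  read b, top X: go to q_0, push ε → (q_0, ε, X#)
All input consumed in state q_0 with stack X#.

X#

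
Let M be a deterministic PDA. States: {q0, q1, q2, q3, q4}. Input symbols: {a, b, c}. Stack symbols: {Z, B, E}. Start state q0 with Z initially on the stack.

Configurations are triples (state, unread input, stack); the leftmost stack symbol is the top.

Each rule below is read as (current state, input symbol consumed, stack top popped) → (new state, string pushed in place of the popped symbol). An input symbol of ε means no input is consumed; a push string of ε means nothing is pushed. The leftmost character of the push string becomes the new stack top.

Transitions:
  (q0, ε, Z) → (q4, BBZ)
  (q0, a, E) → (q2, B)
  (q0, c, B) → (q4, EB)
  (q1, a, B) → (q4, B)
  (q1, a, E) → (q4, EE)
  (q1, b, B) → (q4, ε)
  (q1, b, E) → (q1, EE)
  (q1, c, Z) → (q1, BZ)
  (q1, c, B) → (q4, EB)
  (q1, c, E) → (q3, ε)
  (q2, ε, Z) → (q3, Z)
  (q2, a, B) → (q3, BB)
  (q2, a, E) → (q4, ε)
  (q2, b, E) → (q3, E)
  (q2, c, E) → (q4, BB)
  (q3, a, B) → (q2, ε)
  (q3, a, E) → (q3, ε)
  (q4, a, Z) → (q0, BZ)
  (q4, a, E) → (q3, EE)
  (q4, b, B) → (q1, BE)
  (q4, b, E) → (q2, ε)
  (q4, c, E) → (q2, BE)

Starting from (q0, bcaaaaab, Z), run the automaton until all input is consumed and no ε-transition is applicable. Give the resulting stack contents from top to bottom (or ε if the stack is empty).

BEZ

(q0, bcaaaaab, Z) ⊢ (q4, bcaaaaab, BBZ) ⊢ (q1, caaaaab, BEBZ) ⊢ (q4, aaaaab, EBEBZ) ⊢ (q3, aaaab, EEBEBZ) ⊢ (q3, aaab, EBEBZ) ⊢ (q3, aab, BEBZ) ⊢ (q2, ab, EBZ) ⊢ (q4, b, BZ) ⊢ (q1, ε, BEZ)
All input consumed in state q1 with stack BEZ.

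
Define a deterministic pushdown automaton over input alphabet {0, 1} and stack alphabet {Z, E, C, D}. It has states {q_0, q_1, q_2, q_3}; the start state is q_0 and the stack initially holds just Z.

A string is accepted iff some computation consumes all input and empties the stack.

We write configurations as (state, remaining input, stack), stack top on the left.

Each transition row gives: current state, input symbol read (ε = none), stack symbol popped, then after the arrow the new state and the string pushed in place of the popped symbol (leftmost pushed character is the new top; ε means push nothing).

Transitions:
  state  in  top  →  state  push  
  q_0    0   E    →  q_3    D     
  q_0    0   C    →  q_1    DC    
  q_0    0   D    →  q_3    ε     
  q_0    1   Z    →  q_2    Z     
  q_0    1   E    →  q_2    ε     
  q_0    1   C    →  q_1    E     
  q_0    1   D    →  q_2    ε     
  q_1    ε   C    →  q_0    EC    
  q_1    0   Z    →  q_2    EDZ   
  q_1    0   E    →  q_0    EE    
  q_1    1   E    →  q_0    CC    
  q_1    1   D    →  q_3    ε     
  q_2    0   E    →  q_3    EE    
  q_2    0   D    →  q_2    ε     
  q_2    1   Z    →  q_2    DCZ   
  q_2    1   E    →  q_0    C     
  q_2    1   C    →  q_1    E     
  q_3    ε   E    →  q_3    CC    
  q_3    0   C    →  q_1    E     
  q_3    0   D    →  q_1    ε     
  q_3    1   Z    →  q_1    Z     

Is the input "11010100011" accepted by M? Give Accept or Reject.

(q_0, 11010100011, Z) ⊢ (q_2, 1010100011, Z) ⊢ (q_2, 010100011, DCZ) ⊢ (q_2, 10100011, CZ) ⊢ (q_1, 0100011, EZ) ⊢ (q_0, 100011, EEZ) ⊢ (q_2, 00011, EZ) ⊢ (q_3, 0011, EEZ) ⊢ (q_3, 0011, CCEZ) ⊢ (q_1, 011, ECEZ) ⊢ (q_0, 11, EECEZ) ⊢ (q_2, 1, ECEZ) ⊢ (q_0, ε, CCEZ)
All input consumed; stack is CCEZ, not empty, and no further ε-move applies.

Reject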